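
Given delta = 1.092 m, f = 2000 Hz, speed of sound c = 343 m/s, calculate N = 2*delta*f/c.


N = 2*delta*f/c = 2*delta/lambda, where lambda = c/f
lambda = 343 / 2000 = 0.1715 m
N = 2 * 1.092 / 0.1715 = 12.735


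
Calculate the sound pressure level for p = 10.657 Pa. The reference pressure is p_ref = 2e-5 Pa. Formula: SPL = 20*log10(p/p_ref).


p / p_ref = 10.657 / 2e-5 = 532850
SPL = 20 * log10(532850) = 114.53 dB


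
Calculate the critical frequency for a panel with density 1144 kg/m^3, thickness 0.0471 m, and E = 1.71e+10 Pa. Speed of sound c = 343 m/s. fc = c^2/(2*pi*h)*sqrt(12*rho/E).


12*rho/E = 12*1144/1.71e+10 = 8.02807e-07
sqrt(12*rho/E) = sqrt(8.02807e-07) = 0.000895995
c^2/(2*pi*h) = 343^2/(2*pi*0.0471) = 397546
fc = 397546 * 0.000895995 = 356.2 Hz


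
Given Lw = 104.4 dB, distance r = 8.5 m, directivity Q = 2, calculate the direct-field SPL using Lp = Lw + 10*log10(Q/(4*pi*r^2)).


4*pi*r^2 = 4*pi*8.5^2 = 907.92 m^2
Q / (4*pi*r^2) = 2 / 907.92 = 0.00220284
Lp = 104.4 + 10*log10(0.00220284) = 77.83 dB


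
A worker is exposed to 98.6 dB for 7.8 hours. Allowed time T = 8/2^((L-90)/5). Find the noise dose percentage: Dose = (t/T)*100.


T_allowed = 8 / 2^((98.6 - 90)/5) = 2.42839 hr
Dose = 7.8 / 2.42839 * 100 = 321.2 %


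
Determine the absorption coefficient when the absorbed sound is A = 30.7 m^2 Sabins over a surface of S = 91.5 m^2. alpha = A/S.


Absorption coefficient = absorbed power / incident power
alpha = A / S = 30.7 / 91.5 = 0.33552


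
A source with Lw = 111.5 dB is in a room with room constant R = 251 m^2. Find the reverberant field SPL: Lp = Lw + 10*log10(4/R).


4/R = 4/251 = 0.0159363
Lp = 111.5 + 10*log10(0.0159363) = 93.524 dB


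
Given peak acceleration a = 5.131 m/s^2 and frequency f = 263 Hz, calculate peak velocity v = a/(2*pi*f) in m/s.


omega = 2*pi*f = 2*pi*263 = 1652.48 rad/s
v = a / omega = 5.131 / 1652.48 = 0.003105 m/s


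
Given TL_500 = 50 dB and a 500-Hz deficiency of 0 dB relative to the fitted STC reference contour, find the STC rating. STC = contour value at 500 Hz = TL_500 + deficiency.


By ASTM E413, STC = value of the fitted reference contour at 500 Hz.
Contour value at 500 Hz = TL_500 + deficiency = 50 + 0 = 50
STC = 50


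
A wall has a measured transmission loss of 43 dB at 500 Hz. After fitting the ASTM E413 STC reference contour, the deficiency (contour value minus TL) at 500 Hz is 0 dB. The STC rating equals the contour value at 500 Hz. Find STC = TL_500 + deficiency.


By ASTM E413, STC = value of the fitted reference contour at 500 Hz.
Contour value at 500 Hz = TL_500 + deficiency = 43 + 0 = 43
STC = 43


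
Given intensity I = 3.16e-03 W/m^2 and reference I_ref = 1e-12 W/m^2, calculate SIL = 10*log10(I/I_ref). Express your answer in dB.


I / I_ref = 3.16e-03 / 1e-12 = 3.16e+09
SIL = 10 * log10(3.16e+09) = 94.997 dB


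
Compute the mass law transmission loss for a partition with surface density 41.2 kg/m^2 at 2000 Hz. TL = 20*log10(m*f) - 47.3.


m * f = 41.2 * 2000 = 82400
20*log10(82400) = 98.3185 dB
TL = 98.3185 - 47.3 = 51.019 dB


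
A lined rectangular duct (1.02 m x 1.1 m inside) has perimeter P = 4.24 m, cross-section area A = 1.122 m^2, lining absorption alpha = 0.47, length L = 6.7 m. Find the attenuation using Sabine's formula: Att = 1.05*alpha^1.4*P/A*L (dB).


alpha^1.4 = 0.47^1.4 = 0.347486
Attenuation rate = 1.05 * alpha^1.4 * P / A
= 1.05 * 0.347486 * 4.24 / 1.122 = 1.37879 dB/m
Total Att = 1.37879 * 6.7 = 9.2379 dB


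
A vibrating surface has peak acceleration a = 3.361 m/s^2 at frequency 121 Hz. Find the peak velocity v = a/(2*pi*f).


omega = 2*pi*f = 2*pi*121 = 760.265 rad/s
v = a / omega = 3.361 / 760.265 = 0.0044208 m/s


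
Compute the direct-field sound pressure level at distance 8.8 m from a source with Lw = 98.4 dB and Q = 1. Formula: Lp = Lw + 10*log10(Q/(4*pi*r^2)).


4*pi*r^2 = 4*pi*8.8^2 = 973.14 m^2
Q / (4*pi*r^2) = 1 / 973.14 = 0.0010276
Lp = 98.4 + 10*log10(0.0010276) = 68.518 dB


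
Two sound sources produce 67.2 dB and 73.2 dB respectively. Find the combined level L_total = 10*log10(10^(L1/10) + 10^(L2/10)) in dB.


10^(67.2/10) = 5.24807e+06
10^(73.2/10) = 2.0893e+07
Sum = 5.24807e+06 + 2.0893e+07 = 2.61411e+07
L_total = 10*log10(2.61411e+07) = 74.173 dB


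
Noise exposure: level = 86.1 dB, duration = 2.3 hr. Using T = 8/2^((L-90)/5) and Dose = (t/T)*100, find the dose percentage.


T_allowed = 8 / 2^((86.1 - 90)/5) = 13.737 hr
Dose = 2.3 / 13.737 * 100 = 16.743 %


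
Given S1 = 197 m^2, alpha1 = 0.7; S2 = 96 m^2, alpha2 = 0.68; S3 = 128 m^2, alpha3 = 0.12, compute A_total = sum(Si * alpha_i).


197 * 0.7 = 137.9
96 * 0.68 = 65.28
128 * 0.12 = 15.36
A_total = 137.9 + 65.28 + 15.36 = 218.54 m^2


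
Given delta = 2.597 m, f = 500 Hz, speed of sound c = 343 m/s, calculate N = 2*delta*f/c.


N = 2*delta*f/c = 2*delta/lambda, where lambda = c/f
lambda = 343 / 500 = 0.686 m
N = 2 * 2.597 / 0.686 = 7.5714


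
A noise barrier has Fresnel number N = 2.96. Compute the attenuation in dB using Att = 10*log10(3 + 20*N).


3 + 20*N = 3 + 20*2.96 = 62.2
Att = 10*log10(62.2) = 17.938 dB


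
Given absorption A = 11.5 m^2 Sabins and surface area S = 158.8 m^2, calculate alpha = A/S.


Absorption coefficient = absorbed power / incident power
alpha = A / S = 11.5 / 158.8 = 0.072418


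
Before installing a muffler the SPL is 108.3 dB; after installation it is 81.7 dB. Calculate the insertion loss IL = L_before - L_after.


Insertion loss = SPL without muffler - SPL with muffler
IL = 108.3 - 81.7 = 26.6 dB


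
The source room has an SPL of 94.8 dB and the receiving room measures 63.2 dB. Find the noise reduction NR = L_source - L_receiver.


NR = L_source - L_receiver (difference between source and receiving room levels)
NR = 94.8 - 63.2 = 31.6 dB


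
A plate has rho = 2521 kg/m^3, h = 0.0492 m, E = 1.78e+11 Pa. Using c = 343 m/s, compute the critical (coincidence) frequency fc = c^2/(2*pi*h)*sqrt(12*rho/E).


12*rho/E = 12*2521/1.78e+11 = 1.69955e-07
sqrt(12*rho/E) = sqrt(1.69955e-07) = 0.000412256
c^2/(2*pi*h) = 343^2/(2*pi*0.0492) = 380578
fc = 380578 * 0.000412256 = 156.9 Hz


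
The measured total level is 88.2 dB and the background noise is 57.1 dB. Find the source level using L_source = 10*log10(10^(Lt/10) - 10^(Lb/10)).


10^(88.2/10) = 6.60693e+08
10^(57.1/10) = 512861
Difference = 6.60693e+08 - 512861 = 6.6018e+08
L_source = 10*log10(6.6018e+08) = 88.197 dB


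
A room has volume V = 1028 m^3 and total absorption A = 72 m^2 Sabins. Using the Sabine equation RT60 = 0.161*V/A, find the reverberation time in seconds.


RT60 = 0.161 * 1028 / 72 = 2.2987 s


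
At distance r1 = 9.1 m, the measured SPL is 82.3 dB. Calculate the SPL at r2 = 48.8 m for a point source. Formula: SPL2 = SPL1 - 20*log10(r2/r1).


r2/r1 = 48.8/9.1 = 5.36264
Correction = 20*log10(5.36264) = 14.5876 dB
SPL2 = 82.3 - 14.5876 = 67.712 dB


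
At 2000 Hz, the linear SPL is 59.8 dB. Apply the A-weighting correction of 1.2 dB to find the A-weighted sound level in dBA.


A-weighting table: 2000 Hz -> 1.2 dB correction
SPL_A = SPL + correction = 59.8 + (1.2) = 61 dBA


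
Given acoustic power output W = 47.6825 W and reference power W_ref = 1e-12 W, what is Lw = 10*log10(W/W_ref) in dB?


W / W_ref = 47.6825 / 1e-12 = 4.76825e+13
Lw = 10 * log10(4.76825e+13) = 136.78 dB


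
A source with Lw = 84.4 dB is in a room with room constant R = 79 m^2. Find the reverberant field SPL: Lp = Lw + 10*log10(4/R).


4/R = 4/79 = 0.0506329
Lp = 84.4 + 10*log10(0.0506329) = 71.444 dB


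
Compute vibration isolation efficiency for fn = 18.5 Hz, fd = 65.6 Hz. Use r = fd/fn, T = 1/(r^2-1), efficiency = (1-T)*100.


r = 65.6 / 18.5 = 3.54595
r^2 - 1 = 3.54595^2 - 1 = 11.5738
T = 1/11.5738 = 0.086402
Efficiency = (1 - 0.086402)*100 = 91.36 %


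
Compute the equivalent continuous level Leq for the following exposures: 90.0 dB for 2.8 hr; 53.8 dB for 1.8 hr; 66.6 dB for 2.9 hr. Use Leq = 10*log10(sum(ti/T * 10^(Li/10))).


T_total = 2.8 + 1.8 + 2.9 = 7.5 hr
(2.8/7.5) * 10^(90.0/10) = 3.73333e+08
(1.8/7.5) * 10^(53.8/10) = 57572
(2.9/7.5) * 10^(66.6/10) = 1.76741e+06
Sum = 3.73333e+08 + 57572 + 1.76741e+06 = 3.75158e+08
Leq = 10*log10(3.75158e+08) = 85.742 dB


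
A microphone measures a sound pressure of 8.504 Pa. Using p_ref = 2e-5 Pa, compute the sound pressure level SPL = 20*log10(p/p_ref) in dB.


p / p_ref = 8.504 / 2e-5 = 425200
SPL = 20 * log10(425200) = 112.57 dB


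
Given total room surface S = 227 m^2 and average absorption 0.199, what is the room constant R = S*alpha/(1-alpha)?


R = 227 * 0.199 / (1 - 0.199) = 56.396 m^2


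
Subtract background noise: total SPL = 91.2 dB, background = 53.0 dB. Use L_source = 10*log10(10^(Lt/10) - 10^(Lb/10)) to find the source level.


10^(91.2/10) = 1.31826e+09
10^(53.0/10) = 199526
Difference = 1.31826e+09 - 199526 = 1.31806e+09
L_source = 10*log10(1.31806e+09) = 91.199 dB


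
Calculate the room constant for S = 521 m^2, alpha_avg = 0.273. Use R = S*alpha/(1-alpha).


R = 521 * 0.273 / (1 - 0.273) = 195.64 m^2


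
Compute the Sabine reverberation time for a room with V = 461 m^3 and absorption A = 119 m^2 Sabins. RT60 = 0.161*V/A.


RT60 = 0.161 * 461 / 119 = 0.62371 s


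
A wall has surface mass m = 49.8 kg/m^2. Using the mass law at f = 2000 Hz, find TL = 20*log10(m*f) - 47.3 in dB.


m * f = 49.8 * 2000 = 99600
20*log10(99600) = 99.9652 dB
TL = 99.9652 - 47.3 = 52.665 dB


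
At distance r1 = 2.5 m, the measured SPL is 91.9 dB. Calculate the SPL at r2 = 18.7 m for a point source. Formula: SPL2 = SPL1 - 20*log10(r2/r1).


r2/r1 = 18.7/2.5 = 7.48
Correction = 20*log10(7.48) = 17.478 dB
SPL2 = 91.9 - 17.478 = 74.422 dB


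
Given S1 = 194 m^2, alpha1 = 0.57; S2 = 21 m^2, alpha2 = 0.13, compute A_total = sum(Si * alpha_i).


194 * 0.57 = 110.58
21 * 0.13 = 2.73
A_total = 110.58 + 2.73 = 113.31 m^2


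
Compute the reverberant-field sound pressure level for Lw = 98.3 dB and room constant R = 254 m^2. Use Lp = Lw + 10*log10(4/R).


4/R = 4/254 = 0.015748
Lp = 98.3 + 10*log10(0.015748) = 80.272 dB


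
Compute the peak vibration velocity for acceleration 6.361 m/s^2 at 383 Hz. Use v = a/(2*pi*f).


omega = 2*pi*f = 2*pi*383 = 2406.46 rad/s
v = a / omega = 6.361 / 2406.46 = 0.0026433 m/s


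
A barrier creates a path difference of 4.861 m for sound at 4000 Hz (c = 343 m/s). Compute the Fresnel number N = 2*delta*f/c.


N = 2*delta*f/c = 2*delta/lambda, where lambda = c/f
lambda = 343 / 4000 = 0.08575 m
N = 2 * 4.861 / 0.08575 = 113.38


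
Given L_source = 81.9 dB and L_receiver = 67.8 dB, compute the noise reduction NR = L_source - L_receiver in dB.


NR = L_source - L_receiver (difference between source and receiving room levels)
NR = 81.9 - 67.8 = 14.1 dB


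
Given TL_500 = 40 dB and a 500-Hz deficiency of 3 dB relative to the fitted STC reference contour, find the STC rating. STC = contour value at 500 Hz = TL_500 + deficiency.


By ASTM E413, STC = value of the fitted reference contour at 500 Hz.
Contour value at 500 Hz = TL_500 + deficiency = 40 + 3 = 43
STC = 43


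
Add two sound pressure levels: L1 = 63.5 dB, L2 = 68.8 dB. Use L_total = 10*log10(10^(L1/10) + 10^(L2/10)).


10^(63.5/10) = 2.23872e+06
10^(68.8/10) = 7.58578e+06
Sum = 2.23872e+06 + 7.58578e+06 = 9.8245e+06
L_total = 10*log10(9.8245e+06) = 69.923 dB


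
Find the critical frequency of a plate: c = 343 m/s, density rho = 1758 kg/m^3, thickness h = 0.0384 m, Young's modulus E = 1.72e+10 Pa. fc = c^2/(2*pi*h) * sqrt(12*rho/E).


12*rho/E = 12*1758/1.72e+10 = 1.22651e-06
sqrt(12*rho/E) = sqrt(1.22651e-06) = 0.00110748
c^2/(2*pi*h) = 343^2/(2*pi*0.0384) = 487615
fc = 487615 * 0.00110748 = 540.02 Hz


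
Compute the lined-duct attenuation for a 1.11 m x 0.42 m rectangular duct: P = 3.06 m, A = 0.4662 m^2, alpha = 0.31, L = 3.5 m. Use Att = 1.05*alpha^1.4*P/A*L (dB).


alpha^1.4 = 0.31^1.4 = 0.194047
Attenuation rate = 1.05 * alpha^1.4 * P / A
= 1.05 * 0.194047 * 3.06 / 0.4662 = 1.33735 dB/m
Total Att = 1.33735 * 3.5 = 4.6807 dB


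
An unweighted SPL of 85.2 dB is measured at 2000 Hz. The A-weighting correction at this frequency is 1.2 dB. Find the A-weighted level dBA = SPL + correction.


A-weighting table: 2000 Hz -> 1.2 dB correction
SPL_A = SPL + correction = 85.2 + (1.2) = 86.4 dBA


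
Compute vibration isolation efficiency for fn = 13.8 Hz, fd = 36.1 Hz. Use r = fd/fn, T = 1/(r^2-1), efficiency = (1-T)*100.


r = 36.1 / 13.8 = 2.61594
r^2 - 1 = 2.61594^2 - 1 = 5.84314
T = 1/5.84314 = 0.171141
Efficiency = (1 - 0.171141)*100 = 82.886 %


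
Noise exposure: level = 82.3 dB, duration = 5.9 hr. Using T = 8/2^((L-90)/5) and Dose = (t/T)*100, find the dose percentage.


T_allowed = 8 / 2^((82.3 - 90)/5) = 23.2636 hr
Dose = 5.9 / 23.2636 * 100 = 25.362 %


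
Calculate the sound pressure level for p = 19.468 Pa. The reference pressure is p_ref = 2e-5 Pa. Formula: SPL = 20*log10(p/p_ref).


p / p_ref = 19.468 / 2e-5 = 973400
SPL = 20 * log10(973400) = 119.77 dB


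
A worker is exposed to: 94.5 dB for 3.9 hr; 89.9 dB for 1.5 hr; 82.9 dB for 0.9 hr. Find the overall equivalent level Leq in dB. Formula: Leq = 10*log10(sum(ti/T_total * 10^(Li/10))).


T_total = 3.9 + 1.5 + 0.9 = 6.3 hr
(3.9/6.3) * 10^(94.5/10) = 1.74471e+09
(1.5/6.3) * 10^(89.9/10) = 2.32676e+08
(0.9/6.3) * 10^(82.9/10) = 2.78549e+07
Sum = 1.74471e+09 + 2.32676e+08 + 2.78549e+07 = 2.00524e+09
Leq = 10*log10(2.00524e+09) = 93.022 dB


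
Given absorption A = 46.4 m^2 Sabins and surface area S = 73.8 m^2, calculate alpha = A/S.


Absorption coefficient = absorbed power / incident power
alpha = A / S = 46.4 / 73.8 = 0.62873


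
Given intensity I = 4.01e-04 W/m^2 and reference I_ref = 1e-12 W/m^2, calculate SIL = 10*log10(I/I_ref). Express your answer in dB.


I / I_ref = 4.01e-04 / 1e-12 = 4.01e+08
SIL = 10 * log10(4.01e+08) = 86.031 dB


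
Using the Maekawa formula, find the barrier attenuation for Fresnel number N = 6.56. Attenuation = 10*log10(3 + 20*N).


3 + 20*N = 3 + 20*6.56 = 134.2
Att = 10*log10(134.2) = 21.278 dB


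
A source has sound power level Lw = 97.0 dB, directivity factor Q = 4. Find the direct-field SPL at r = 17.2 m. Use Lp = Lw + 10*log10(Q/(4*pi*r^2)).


4*pi*r^2 = 4*pi*17.2^2 = 3717.64 m^2
Q / (4*pi*r^2) = 4 / 3717.64 = 0.00107595
Lp = 97.0 + 10*log10(0.00107595) = 67.318 dB


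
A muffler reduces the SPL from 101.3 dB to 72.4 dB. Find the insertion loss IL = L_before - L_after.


Insertion loss = SPL without muffler - SPL with muffler
IL = 101.3 - 72.4 = 28.9 dB


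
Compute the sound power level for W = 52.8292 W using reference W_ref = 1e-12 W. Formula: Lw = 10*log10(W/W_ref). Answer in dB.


W / W_ref = 52.8292 / 1e-12 = 5.28292e+13
Lw = 10 * log10(5.28292e+13) = 137.23 dB


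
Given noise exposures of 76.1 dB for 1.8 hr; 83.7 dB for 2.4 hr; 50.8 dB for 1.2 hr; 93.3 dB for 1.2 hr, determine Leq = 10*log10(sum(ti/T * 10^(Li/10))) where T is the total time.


T_total = 1.8 + 2.4 + 1.2 + 1.2 = 6.6 hr
(1.8/6.6) * 10^(76.1/10) = 1.11104e+07
(2.4/6.6) * 10^(83.7/10) = 8.52447e+07
(1.2/6.6) * 10^(50.8/10) = 21859.4
(1.2/6.6) * 10^(93.3/10) = 3.8872e+08
Sum = 1.11104e+07 + 8.52447e+07 + 21859.4 + 3.8872e+08 = 4.85097e+08
Leq = 10*log10(4.85097e+08) = 86.858 dB


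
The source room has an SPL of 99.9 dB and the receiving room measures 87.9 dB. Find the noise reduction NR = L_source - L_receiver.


NR = L_source - L_receiver (difference between source and receiving room levels)
NR = 99.9 - 87.9 = 12 dB


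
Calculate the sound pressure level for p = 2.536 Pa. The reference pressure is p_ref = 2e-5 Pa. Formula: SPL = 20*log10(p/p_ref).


p / p_ref = 2.536 / 2e-5 = 126800
SPL = 20 * log10(126800) = 102.06 dB


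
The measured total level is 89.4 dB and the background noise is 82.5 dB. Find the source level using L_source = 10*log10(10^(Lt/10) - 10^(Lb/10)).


10^(89.4/10) = 8.70964e+08
10^(82.5/10) = 1.77828e+08
Difference = 8.70964e+08 - 1.77828e+08 = 6.93136e+08
L_source = 10*log10(6.93136e+08) = 88.408 dB


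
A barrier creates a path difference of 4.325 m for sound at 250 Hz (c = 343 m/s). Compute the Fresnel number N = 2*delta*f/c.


N = 2*delta*f/c = 2*delta/lambda, where lambda = c/f
lambda = 343 / 250 = 1.372 m
N = 2 * 4.325 / 1.372 = 6.3047


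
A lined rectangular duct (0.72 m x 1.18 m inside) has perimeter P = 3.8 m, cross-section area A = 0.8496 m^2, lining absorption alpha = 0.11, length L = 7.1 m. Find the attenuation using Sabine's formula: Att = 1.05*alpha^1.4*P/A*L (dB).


alpha^1.4 = 0.11^1.4 = 0.0454935
Attenuation rate = 1.05 * alpha^1.4 * P / A
= 1.05 * 0.0454935 * 3.8 / 0.8496 = 0.213652 dB/m
Total Att = 0.213652 * 7.1 = 1.5169 dB


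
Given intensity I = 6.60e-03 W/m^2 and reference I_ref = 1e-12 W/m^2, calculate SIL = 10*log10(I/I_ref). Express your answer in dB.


I / I_ref = 6.60e-03 / 1e-12 = 6.6e+09
SIL = 10 * log10(6.6e+09) = 98.195 dB


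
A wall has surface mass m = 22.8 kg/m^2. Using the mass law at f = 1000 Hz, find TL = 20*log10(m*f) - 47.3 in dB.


m * f = 22.8 * 1000 = 22800
20*log10(22800) = 87.1587 dB
TL = 87.1587 - 47.3 = 39.859 dB


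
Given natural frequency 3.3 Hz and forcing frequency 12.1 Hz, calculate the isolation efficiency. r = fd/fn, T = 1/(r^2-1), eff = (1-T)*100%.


r = 12.1 / 3.3 = 3.66667
r^2 - 1 = 3.66667^2 - 1 = 12.4445
T = 1/12.4445 = 0.0803568
Efficiency = (1 - 0.0803568)*100 = 91.964 %


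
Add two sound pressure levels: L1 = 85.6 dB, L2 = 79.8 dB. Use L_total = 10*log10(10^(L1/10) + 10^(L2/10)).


10^(85.6/10) = 3.63078e+08
10^(79.8/10) = 9.54993e+07
Sum = 3.63078e+08 + 9.54993e+07 = 4.58577e+08
L_total = 10*log10(4.58577e+08) = 86.614 dB


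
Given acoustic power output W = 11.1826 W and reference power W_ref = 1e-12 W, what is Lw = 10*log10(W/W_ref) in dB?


W / W_ref = 11.1826 / 1e-12 = 1.11826e+13
Lw = 10 * log10(1.11826e+13) = 130.49 dB


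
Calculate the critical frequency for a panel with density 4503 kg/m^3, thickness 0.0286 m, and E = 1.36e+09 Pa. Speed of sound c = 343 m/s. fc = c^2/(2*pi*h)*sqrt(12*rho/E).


12*rho/E = 12*4503/1.36e+09 = 3.97324e-05
sqrt(12*rho/E) = sqrt(3.97324e-05) = 0.00630336
c^2/(2*pi*h) = 343^2/(2*pi*0.0286) = 654700
fc = 654700 * 0.00630336 = 4126.8 Hz


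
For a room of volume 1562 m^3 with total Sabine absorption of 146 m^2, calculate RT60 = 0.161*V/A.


RT60 = 0.161 * 1562 / 146 = 1.7225 s


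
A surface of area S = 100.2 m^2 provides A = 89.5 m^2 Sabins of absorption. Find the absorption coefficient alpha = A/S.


Absorption coefficient = absorbed power / incident power
alpha = A / S = 89.5 / 100.2 = 0.89321


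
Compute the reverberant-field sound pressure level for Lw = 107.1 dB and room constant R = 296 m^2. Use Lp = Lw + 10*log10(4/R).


4/R = 4/296 = 0.0135135
Lp = 107.1 + 10*log10(0.0135135) = 88.408 dB


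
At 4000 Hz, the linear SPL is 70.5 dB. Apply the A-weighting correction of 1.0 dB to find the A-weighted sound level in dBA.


A-weighting table: 4000 Hz -> 1.0 dB correction
SPL_A = SPL + correction = 70.5 + (1.0) = 71.5 dBA


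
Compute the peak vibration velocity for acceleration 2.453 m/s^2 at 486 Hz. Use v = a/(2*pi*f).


omega = 2*pi*f = 2*pi*486 = 3053.63 rad/s
v = a / omega = 2.453 / 3053.63 = 0.00080331 m/s


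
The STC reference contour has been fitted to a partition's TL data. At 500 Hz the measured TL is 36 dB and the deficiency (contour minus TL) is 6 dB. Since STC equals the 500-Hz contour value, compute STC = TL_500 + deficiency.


By ASTM E413, STC = value of the fitted reference contour at 500 Hz.
Contour value at 500 Hz = TL_500 + deficiency = 36 + 6 = 42
STC = 42


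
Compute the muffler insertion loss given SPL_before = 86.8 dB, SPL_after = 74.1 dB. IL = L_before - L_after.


Insertion loss = SPL without muffler - SPL with muffler
IL = 86.8 - 74.1 = 12.7 dB


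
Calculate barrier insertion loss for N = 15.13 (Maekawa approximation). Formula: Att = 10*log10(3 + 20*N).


3 + 20*N = 3 + 20*15.13 = 305.6
Att = 10*log10(305.6) = 24.852 dB


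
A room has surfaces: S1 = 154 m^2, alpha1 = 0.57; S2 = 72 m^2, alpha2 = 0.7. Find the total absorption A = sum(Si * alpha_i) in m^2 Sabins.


154 * 0.57 = 87.78
72 * 0.7 = 50.4
A_total = 87.78 + 50.4 = 138.18 m^2


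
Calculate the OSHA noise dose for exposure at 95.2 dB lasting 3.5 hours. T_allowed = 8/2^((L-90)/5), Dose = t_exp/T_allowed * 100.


T_allowed = 8 / 2^((95.2 - 90)/5) = 3.89062 hr
Dose = 3.5 / 3.89062 * 100 = 89.96 %


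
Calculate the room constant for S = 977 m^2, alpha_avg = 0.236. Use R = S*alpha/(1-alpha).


R = 977 * 0.236 / (1 - 0.236) = 301.8 m^2


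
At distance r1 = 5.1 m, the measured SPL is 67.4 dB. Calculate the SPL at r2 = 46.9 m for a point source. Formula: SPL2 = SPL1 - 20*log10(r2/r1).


r2/r1 = 46.9/5.1 = 9.19608
Correction = 20*log10(9.19608) = 19.2721 dB
SPL2 = 67.4 - 19.2721 = 48.128 dB


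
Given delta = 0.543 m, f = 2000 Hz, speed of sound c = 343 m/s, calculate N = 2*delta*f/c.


N = 2*delta*f/c = 2*delta/lambda, where lambda = c/f
lambda = 343 / 2000 = 0.1715 m
N = 2 * 0.543 / 0.1715 = 6.3324


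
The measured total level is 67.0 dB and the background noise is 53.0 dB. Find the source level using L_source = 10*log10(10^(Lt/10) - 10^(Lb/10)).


10^(67.0/10) = 5.01187e+06
10^(53.0/10) = 199526
Difference = 5.01187e+06 - 199526 = 4.81234e+06
L_source = 10*log10(4.81234e+06) = 66.824 dB


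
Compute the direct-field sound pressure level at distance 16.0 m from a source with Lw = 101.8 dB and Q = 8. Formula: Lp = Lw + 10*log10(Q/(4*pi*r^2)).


4*pi*r^2 = 4*pi*16.0^2 = 3216.99 m^2
Q / (4*pi*r^2) = 8 / 3216.99 = 0.0024868
Lp = 101.8 + 10*log10(0.0024868) = 75.756 dB


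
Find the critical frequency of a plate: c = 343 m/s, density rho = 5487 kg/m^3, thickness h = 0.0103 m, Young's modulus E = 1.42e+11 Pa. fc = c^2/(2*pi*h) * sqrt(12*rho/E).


12*rho/E = 12*5487/1.42e+11 = 4.6369e-07
sqrt(12*rho/E) = sqrt(4.6369e-07) = 0.000680948
c^2/(2*pi*h) = 343^2/(2*pi*0.0103) = 1.8179e+06
fc = 1.8179e+06 * 0.000680948 = 1237.9 Hz


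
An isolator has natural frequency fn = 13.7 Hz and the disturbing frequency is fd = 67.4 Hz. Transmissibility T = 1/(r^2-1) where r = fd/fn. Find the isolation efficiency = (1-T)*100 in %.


r = 67.4 / 13.7 = 4.91971
r^2 - 1 = 4.91971^2 - 1 = 23.2035
T = 1/23.2035 = 0.0430969
Efficiency = (1 - 0.0430969)*100 = 95.69 %


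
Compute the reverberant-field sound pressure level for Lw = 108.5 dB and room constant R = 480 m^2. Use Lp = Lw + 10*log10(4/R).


4/R = 4/480 = 0.00833333
Lp = 108.5 + 10*log10(0.00833333) = 87.708 dB


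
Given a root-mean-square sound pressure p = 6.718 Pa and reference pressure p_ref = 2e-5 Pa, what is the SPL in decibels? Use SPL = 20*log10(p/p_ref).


p / p_ref = 6.718 / 2e-5 = 335900
SPL = 20 * log10(335900) = 110.52 dB


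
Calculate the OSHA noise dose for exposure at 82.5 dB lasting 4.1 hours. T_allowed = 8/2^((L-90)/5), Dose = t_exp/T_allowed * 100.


T_allowed = 8 / 2^((82.5 - 90)/5) = 22.6274 hr
Dose = 4.1 / 22.6274 * 100 = 18.12 %


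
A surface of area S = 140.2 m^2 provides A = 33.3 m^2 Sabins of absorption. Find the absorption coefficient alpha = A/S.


Absorption coefficient = absorbed power / incident power
alpha = A / S = 33.3 / 140.2 = 0.23752


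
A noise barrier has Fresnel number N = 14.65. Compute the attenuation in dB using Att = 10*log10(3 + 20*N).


3 + 20*N = 3 + 20*14.65 = 296
Att = 10*log10(296) = 24.713 dB


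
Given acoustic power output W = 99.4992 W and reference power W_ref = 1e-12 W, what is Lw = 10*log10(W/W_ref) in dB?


W / W_ref = 99.4992 / 1e-12 = 9.94992e+13
Lw = 10 * log10(9.94992e+13) = 139.98 dB


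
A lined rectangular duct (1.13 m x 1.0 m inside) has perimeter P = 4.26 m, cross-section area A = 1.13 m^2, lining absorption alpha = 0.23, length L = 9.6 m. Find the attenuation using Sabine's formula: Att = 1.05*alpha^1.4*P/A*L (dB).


alpha^1.4 = 0.23^1.4 = 0.127767
Attenuation rate = 1.05 * alpha^1.4 * P / A
= 1.05 * 0.127767 * 4.26 / 1.13 = 0.505754 dB/m
Total Att = 0.505754 * 9.6 = 4.8552 dB


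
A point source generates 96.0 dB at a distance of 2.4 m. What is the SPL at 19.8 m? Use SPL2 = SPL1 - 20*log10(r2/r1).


r2/r1 = 19.8/2.4 = 8.25
Correction = 20*log10(8.25) = 18.3291 dB
SPL2 = 96.0 - 18.3291 = 77.671 dB


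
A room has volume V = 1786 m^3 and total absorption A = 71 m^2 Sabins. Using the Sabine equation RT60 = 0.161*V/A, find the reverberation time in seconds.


RT60 = 0.161 * 1786 / 71 = 4.0499 s


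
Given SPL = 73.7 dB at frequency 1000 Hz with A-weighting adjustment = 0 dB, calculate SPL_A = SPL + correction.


A-weighting table: 1000 Hz -> 0 dB correction
SPL_A = SPL + correction = 73.7 + (0) = 73.7 dBA


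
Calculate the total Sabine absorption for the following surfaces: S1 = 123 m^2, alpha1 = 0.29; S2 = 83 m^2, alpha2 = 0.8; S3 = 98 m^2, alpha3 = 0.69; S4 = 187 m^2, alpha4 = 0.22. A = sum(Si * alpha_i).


123 * 0.29 = 35.67
83 * 0.8 = 66.4
98 * 0.69 = 67.62
187 * 0.22 = 41.14
A_total = 35.67 + 66.4 + 67.62 + 41.14 = 210.83 m^2


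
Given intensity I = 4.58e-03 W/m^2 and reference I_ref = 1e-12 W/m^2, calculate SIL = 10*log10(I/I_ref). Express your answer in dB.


I / I_ref = 4.58e-03 / 1e-12 = 4.58e+09
SIL = 10 * log10(4.58e+09) = 96.609 dB


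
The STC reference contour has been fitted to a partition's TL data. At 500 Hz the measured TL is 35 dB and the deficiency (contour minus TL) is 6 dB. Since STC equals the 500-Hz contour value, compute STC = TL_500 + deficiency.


By ASTM E413, STC = value of the fitted reference contour at 500 Hz.
Contour value at 500 Hz = TL_500 + deficiency = 35 + 6 = 41
STC = 41


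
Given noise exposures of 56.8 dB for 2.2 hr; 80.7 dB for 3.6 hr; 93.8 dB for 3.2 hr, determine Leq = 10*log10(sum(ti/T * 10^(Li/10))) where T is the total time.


T_total = 2.2 + 3.6 + 3.2 = 9.0 hr
(2.2/9.0) * 10^(56.8/10) = 116998
(3.6/9.0) * 10^(80.7/10) = 4.69959e+07
(3.2/9.0) * 10^(93.8/10) = 8.52918e+08
Sum = 116998 + 4.69959e+07 + 8.52918e+08 = 9.00031e+08
Leq = 10*log10(9.00031e+08) = 89.543 dB


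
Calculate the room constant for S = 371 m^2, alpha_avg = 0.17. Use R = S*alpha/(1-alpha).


R = 371 * 0.17 / (1 - 0.17) = 75.988 m^2


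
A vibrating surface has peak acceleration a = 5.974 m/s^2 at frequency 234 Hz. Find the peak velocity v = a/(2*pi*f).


omega = 2*pi*f = 2*pi*234 = 1470.27 rad/s
v = a / omega = 5.974 / 1470.27 = 0.0040632 m/s


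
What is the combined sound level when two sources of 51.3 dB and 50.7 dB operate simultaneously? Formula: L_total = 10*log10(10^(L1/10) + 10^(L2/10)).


10^(51.3/10) = 134896
10^(50.7/10) = 117490
Sum = 134896 + 117490 = 252386
L_total = 10*log10(252386) = 54.021 dB


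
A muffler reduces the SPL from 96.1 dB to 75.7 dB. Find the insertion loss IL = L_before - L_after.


Insertion loss = SPL without muffler - SPL with muffler
IL = 96.1 - 75.7 = 20.4 dB


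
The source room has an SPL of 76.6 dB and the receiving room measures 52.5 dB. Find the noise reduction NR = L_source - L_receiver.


NR = L_source - L_receiver (difference between source and receiving room levels)
NR = 76.6 - 52.5 = 24.1 dB


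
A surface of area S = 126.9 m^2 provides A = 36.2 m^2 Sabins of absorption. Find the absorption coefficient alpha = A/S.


Absorption coefficient = absorbed power / incident power
alpha = A / S = 36.2 / 126.9 = 0.28526


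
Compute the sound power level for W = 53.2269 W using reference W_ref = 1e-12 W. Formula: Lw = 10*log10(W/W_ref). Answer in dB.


W / W_ref = 53.2269 / 1e-12 = 5.32269e+13
Lw = 10 * log10(5.32269e+13) = 137.26 dB


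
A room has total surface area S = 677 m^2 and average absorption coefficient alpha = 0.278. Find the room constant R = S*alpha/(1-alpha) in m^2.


R = 677 * 0.278 / (1 - 0.278) = 260.67 m^2


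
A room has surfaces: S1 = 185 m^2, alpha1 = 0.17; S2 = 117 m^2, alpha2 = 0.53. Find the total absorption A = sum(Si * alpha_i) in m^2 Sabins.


185 * 0.17 = 31.45
117 * 0.53 = 62.01
A_total = 31.45 + 62.01 = 93.46 m^2


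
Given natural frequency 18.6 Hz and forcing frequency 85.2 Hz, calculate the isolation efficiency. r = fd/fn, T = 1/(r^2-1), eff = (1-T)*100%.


r = 85.2 / 18.6 = 4.58065
r^2 - 1 = 4.58065^2 - 1 = 19.9824
T = 1/19.9824 = 0.050044
Efficiency = (1 - 0.050044)*100 = 94.996 %


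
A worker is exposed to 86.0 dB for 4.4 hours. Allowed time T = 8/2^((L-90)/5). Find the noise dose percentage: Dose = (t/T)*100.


T_allowed = 8 / 2^((86.0 - 90)/5) = 13.9288 hr
Dose = 4.4 / 13.9288 * 100 = 31.589 %


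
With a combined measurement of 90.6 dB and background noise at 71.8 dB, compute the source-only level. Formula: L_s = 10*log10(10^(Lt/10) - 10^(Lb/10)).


10^(90.6/10) = 1.14815e+09
10^(71.8/10) = 1.51356e+07
Difference = 1.14815e+09 - 1.51356e+07 = 1.13301e+09
L_source = 10*log10(1.13301e+09) = 90.542 dB


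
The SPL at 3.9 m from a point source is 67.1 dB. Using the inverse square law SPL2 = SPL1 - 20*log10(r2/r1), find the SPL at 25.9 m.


r2/r1 = 25.9/3.9 = 6.64103
Correction = 20*log10(6.64103) = 16.4447 dB
SPL2 = 67.1 - 16.4447 = 50.655 dB


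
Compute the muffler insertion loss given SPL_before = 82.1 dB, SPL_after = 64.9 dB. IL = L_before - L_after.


Insertion loss = SPL without muffler - SPL with muffler
IL = 82.1 - 64.9 = 17.2 dB


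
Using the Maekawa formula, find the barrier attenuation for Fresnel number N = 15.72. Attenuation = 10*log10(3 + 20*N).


3 + 20*N = 3 + 20*15.72 = 317.4
Att = 10*log10(317.4) = 25.016 dB


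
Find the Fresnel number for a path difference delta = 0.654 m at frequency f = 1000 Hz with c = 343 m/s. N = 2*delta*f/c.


N = 2*delta*f/c = 2*delta/lambda, where lambda = c/f
lambda = 343 / 1000 = 0.343 m
N = 2 * 0.654 / 0.343 = 3.8134


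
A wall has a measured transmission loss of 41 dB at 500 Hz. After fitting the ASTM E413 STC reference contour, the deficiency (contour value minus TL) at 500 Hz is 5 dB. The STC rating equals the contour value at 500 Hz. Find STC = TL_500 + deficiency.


By ASTM E413, STC = value of the fitted reference contour at 500 Hz.
Contour value at 500 Hz = TL_500 + deficiency = 41 + 5 = 46
STC = 46


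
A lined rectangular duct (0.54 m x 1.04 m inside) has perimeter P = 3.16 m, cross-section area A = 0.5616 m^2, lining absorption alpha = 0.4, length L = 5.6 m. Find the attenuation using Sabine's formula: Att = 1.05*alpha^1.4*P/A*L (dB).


alpha^1.4 = 0.4^1.4 = 0.277258
Attenuation rate = 1.05 * alpha^1.4 * P / A
= 1.05 * 0.277258 * 3.16 / 0.5616 = 1.63807 dB/m
Total Att = 1.63807 * 5.6 = 9.1732 dB


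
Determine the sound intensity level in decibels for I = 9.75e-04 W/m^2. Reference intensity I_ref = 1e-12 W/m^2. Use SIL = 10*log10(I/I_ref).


I / I_ref = 9.75e-04 / 1e-12 = 9.75e+08
SIL = 10 * log10(9.75e+08) = 89.89 dB


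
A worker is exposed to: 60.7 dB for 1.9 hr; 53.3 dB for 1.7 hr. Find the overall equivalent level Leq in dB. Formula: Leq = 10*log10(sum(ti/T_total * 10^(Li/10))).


T_total = 1.9 + 1.7 = 3.6 hr
(1.9/3.6) * 10^(60.7/10) = 620085
(1.7/3.6) * 10^(53.3/10) = 100959
Sum = 620085 + 100959 = 721044
Leq = 10*log10(721044) = 58.58 dB


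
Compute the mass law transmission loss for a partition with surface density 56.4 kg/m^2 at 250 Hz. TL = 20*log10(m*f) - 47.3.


m * f = 56.4 * 250 = 14100
20*log10(14100) = 82.9844 dB
TL = 82.9844 - 47.3 = 35.684 dB


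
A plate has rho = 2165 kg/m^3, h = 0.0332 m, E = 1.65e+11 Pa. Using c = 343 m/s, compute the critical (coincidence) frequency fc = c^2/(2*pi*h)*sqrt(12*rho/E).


12*rho/E = 12*2165/1.65e+11 = 1.57455e-07
sqrt(12*rho/E) = sqrt(1.57455e-07) = 0.000396806
c^2/(2*pi*h) = 343^2/(2*pi*0.0332) = 563989
fc = 563989 * 0.000396806 = 223.79 Hz


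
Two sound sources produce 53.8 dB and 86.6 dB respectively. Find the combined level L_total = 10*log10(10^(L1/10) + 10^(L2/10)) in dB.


10^(53.8/10) = 239883
10^(86.6/10) = 4.57088e+08
Sum = 239883 + 4.57088e+08 = 4.57328e+08
L_total = 10*log10(4.57328e+08) = 86.602 dB


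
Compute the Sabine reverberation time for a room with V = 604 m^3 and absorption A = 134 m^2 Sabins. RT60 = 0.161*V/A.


RT60 = 0.161 * 604 / 134 = 0.7257 s


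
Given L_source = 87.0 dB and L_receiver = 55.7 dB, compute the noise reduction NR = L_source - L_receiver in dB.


NR = L_source - L_receiver (difference between source and receiving room levels)
NR = 87.0 - 55.7 = 31.3 dB


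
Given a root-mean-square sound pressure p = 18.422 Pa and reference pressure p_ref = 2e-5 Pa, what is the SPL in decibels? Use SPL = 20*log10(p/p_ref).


p / p_ref = 18.422 / 2e-5 = 921100
SPL = 20 * log10(921100) = 119.29 dB


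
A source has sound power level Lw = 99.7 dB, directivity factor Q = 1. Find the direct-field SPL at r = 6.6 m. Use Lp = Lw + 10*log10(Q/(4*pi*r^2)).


4*pi*r^2 = 4*pi*6.6^2 = 547.391 m^2
Q / (4*pi*r^2) = 1 / 547.391 = 0.00182685
Lp = 99.7 + 10*log10(0.00182685) = 72.317 dB


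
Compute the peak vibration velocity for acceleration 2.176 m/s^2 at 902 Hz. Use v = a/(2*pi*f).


omega = 2*pi*f = 2*pi*902 = 5667.43 rad/s
v = a / omega = 2.176 / 5667.43 = 0.00038395 m/s


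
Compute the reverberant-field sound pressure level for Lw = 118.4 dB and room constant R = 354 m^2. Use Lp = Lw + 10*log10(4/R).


4/R = 4/354 = 0.0112994
Lp = 118.4 + 10*log10(0.0112994) = 98.931 dB


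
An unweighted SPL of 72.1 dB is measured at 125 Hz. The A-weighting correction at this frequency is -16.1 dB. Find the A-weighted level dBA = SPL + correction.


A-weighting table: 125 Hz -> -16.1 dB correction
SPL_A = SPL + correction = 72.1 + (-16.1) = 56 dBA


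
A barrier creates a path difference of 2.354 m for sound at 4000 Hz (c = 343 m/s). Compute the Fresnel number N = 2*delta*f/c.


N = 2*delta*f/c = 2*delta/lambda, where lambda = c/f
lambda = 343 / 4000 = 0.08575 m
N = 2 * 2.354 / 0.08575 = 54.904


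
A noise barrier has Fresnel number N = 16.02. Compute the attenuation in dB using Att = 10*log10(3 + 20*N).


3 + 20*N = 3 + 20*16.02 = 323.4
Att = 10*log10(323.4) = 25.097 dB


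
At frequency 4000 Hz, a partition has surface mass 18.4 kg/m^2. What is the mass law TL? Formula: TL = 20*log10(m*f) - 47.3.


m * f = 18.4 * 4000 = 73600
20*log10(73600) = 97.3376 dB
TL = 97.3376 - 47.3 = 50.038 dB


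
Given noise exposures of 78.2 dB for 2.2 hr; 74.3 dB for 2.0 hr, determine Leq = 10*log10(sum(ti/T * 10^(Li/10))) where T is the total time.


T_total = 2.2 + 2.0 = 4.2 hr
(2.2/4.2) * 10^(78.2/10) = 3.46078e+07
(2.0/4.2) * 10^(74.3/10) = 1.28168e+07
Sum = 3.46078e+07 + 1.28168e+07 = 4.74246e+07
Leq = 10*log10(4.74246e+07) = 76.76 dB


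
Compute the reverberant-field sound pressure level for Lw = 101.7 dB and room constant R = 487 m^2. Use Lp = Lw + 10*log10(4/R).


4/R = 4/487 = 0.00821355
Lp = 101.7 + 10*log10(0.00821355) = 80.845 dB


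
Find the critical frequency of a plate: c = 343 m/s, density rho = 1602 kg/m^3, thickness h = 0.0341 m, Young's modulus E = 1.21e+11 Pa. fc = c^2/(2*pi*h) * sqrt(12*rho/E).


12*rho/E = 12*1602/1.21e+11 = 1.58876e-07
sqrt(12*rho/E) = sqrt(1.58876e-07) = 0.000398593
c^2/(2*pi*h) = 343^2/(2*pi*0.0341) = 549103
fc = 549103 * 0.000398593 = 218.87 Hz


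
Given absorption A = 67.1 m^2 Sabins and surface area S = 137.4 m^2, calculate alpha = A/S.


Absorption coefficient = absorbed power / incident power
alpha = A / S = 67.1 / 137.4 = 0.48836


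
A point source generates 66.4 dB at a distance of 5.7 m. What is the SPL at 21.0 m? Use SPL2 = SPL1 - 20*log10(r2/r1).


r2/r1 = 21.0/5.7 = 3.68421
Correction = 20*log10(3.68421) = 11.3269 dB
SPL2 = 66.4 - 11.3269 = 55.073 dB


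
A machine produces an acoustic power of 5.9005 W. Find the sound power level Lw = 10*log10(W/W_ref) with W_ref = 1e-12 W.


W / W_ref = 5.9005 / 1e-12 = 5.9005e+12
Lw = 10 * log10(5.9005e+12) = 127.71 dB


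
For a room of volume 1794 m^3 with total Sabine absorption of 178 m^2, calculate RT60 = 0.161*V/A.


RT60 = 0.161 * 1794 / 178 = 1.6227 s


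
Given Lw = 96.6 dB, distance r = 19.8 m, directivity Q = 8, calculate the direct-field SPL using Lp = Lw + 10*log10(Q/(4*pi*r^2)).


4*pi*r^2 = 4*pi*19.8^2 = 4926.52 m^2
Q / (4*pi*r^2) = 8 / 4926.52 = 0.00162386
Lp = 96.6 + 10*log10(0.00162386) = 68.705 dB


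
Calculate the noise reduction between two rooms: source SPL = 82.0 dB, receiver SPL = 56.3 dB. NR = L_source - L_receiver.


NR = L_source - L_receiver (difference between source and receiving room levels)
NR = 82.0 - 56.3 = 25.7 dB


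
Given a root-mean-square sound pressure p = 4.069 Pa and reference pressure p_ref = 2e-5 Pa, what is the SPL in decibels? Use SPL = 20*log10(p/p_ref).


p / p_ref = 4.069 / 2e-5 = 203450
SPL = 20 * log10(203450) = 106.17 dB


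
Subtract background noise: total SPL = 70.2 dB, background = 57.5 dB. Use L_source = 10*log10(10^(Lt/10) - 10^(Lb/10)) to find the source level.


10^(70.2/10) = 1.04713e+07
10^(57.5/10) = 562341
Difference = 1.04713e+07 - 562341 = 9.90896e+06
L_source = 10*log10(9.90896e+06) = 69.96 dB


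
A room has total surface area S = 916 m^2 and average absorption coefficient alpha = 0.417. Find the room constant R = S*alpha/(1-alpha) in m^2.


R = 916 * 0.417 / (1 - 0.417) = 655.18 m^2


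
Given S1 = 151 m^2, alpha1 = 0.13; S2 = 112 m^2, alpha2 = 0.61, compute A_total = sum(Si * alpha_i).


151 * 0.13 = 19.63
112 * 0.61 = 68.32
A_total = 19.63 + 68.32 = 87.95 m^2


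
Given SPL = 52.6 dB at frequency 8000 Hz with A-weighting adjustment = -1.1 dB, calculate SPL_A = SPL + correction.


A-weighting table: 8000 Hz -> -1.1 dB correction
SPL_A = SPL + correction = 52.6 + (-1.1) = 51.5 dBA


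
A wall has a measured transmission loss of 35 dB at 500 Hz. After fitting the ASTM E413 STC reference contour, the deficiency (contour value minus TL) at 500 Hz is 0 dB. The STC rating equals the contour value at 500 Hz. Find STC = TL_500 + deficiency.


By ASTM E413, STC = value of the fitted reference contour at 500 Hz.
Contour value at 500 Hz = TL_500 + deficiency = 35 + 0 = 35
STC = 35


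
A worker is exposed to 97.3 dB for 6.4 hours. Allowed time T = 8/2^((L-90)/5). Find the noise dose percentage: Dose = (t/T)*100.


T_allowed = 8 / 2^((97.3 - 90)/5) = 2.90795 hr
Dose = 6.4 / 2.90795 * 100 = 220.09 %


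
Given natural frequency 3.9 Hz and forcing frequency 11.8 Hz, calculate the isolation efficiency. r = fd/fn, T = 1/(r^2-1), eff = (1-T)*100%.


r = 11.8 / 3.9 = 3.02564
r^2 - 1 = 3.02564^2 - 1 = 8.1545
T = 1/8.1545 = 0.122632
Efficiency = (1 - 0.122632)*100 = 87.737 %


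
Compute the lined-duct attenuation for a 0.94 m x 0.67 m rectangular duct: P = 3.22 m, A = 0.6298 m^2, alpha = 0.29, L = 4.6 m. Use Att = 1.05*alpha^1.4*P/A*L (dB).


alpha^1.4 = 0.29^1.4 = 0.176749
Attenuation rate = 1.05 * alpha^1.4 * P / A
= 1.05 * 0.176749 * 3.22 / 0.6298 = 0.948854 dB/m
Total Att = 0.948854 * 4.6 = 4.3647 dB


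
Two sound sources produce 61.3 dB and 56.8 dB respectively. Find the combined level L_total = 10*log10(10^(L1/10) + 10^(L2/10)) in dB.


10^(61.3/10) = 1.34896e+06
10^(56.8/10) = 478630
Sum = 1.34896e+06 + 478630 = 1.82759e+06
L_total = 10*log10(1.82759e+06) = 62.619 dB


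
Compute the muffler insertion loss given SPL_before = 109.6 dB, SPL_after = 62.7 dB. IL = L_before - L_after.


Insertion loss = SPL without muffler - SPL with muffler
IL = 109.6 - 62.7 = 46.9 dB


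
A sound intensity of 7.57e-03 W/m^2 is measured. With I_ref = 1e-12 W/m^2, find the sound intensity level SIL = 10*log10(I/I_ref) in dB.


I / I_ref = 7.57e-03 / 1e-12 = 7.57e+09
SIL = 10 * log10(7.57e+09) = 98.791 dB
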